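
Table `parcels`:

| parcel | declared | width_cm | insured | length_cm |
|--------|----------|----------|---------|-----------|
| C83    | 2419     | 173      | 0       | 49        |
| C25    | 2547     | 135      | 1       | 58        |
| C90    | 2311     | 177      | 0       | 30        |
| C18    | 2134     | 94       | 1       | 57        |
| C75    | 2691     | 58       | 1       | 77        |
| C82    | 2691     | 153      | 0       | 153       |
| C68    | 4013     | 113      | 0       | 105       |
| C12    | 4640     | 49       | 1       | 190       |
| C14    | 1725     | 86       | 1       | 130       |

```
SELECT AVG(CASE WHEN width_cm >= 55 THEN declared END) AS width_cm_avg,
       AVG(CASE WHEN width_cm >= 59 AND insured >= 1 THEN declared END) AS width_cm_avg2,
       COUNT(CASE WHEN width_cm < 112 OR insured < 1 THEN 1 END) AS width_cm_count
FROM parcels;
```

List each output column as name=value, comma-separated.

width_cm_avg=2566.375, width_cm_avg2=2135.3333333333, width_cm_count=8

[width_cm_avg: width_cm >= 55]
parcel=C83: ✓ → 2419
parcel=C25: ✓ → 2547
parcel=C90: ✓ → 2311
parcel=C18: ✓ → 2134
parcel=C75: ✓ → 2691
parcel=C82: ✓ → 2691
parcel=C68: ✓ → 4013
parcel=C12: ✗
parcel=C14: ✓ → 1725
width_cm_avg = (2419 + 2547 + 2311 + 2134 + 2691 + 2691 + 4013 + 1725) / 8 = 2566.375
—
[width_cm_avg2: width_cm >= 59 AND insured >= 1]
parcel=C83: ✗
parcel=C25: ✓ → 2547
parcel=C90: ✗
parcel=C18: ✓ → 2134
parcel=C75: ✗
parcel=C82: ✗
parcel=C68: ✗
parcel=C12: ✗
parcel=C14: ✓ → 1725
width_cm_avg2 = (2547 + 2134 + 1725) / 3 = 2135.3333333333
—
[width_cm_count: width_cm < 112 OR insured < 1]
parcel=C83: ✓ → 1
parcel=C25: ✗
parcel=C90: ✓ → 1
parcel=C18: ✓ → 1
parcel=C75: ✓ → 1
parcel=C82: ✓ → 1
parcel=C68: ✓ → 1
parcel=C12: ✓ → 1
parcel=C14: ✓ → 1
width_cm_count = COUNT(1, 1, 1, 1, 1, 1, 1, 1) = 8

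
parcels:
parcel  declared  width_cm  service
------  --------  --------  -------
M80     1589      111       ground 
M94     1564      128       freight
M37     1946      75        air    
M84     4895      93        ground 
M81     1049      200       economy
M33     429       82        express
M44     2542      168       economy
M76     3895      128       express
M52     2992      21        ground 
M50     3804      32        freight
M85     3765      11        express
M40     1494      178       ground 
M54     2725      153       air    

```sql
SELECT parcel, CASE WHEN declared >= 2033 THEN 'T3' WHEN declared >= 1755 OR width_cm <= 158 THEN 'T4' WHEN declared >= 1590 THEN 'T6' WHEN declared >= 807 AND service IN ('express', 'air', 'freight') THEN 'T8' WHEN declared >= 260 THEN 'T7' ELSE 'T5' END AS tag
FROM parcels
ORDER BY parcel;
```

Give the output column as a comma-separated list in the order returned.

T4, T4, T7, T3, T3, T3, T3, T3, T4, T7, T3, T3, T4

parcel=M33: declared >= 1755 OR width_cm <= 158 → T4
parcel=M37: declared >= 1755 OR width_cm <= 158 → T4
parcel=M40: declared >= 260 → T7
parcel=M44: declared >= 2033 → T3
parcel=M50: declared >= 2033 → T3
parcel=M52: declared >= 2033 → T3
parcel=M54: declared >= 2033 → T3
parcel=M76: declared >= 2033 → T3
parcel=M80: declared >= 1755 OR width_cm <= 158 → T4
parcel=M81: declared >= 260 → T7
parcel=M84: declared >= 2033 → T3
parcel=M85: declared >= 2033 → T3
parcel=M94: declared >= 1755 OR width_cm <= 158 → T4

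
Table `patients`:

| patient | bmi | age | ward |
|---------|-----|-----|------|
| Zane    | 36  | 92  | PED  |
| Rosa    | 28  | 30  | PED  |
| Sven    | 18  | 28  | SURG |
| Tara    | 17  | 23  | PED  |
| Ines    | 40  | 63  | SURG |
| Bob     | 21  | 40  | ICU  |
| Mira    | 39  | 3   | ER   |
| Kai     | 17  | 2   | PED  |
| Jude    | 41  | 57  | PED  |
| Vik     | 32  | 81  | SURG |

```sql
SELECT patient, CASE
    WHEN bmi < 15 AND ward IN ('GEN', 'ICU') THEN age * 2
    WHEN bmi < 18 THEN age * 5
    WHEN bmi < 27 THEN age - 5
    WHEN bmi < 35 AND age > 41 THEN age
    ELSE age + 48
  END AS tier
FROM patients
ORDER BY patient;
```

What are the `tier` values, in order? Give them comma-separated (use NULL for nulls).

35, 111, 105, 10, 51, 78, 23, 115, 81, 140

patient=Bob: bmi < 27 → 35
patient=Ines: ELSE → 111
patient=Jude: ELSE → 105
patient=Kai: bmi < 18 → 10
patient=Mira: ELSE → 51
patient=Rosa: ELSE → 78
patient=Sven: bmi < 27 → 23
patient=Tara: bmi < 18 → 115
patient=Vik: bmi < 35 AND age > 41 → 81
patient=Zane: ELSE → 140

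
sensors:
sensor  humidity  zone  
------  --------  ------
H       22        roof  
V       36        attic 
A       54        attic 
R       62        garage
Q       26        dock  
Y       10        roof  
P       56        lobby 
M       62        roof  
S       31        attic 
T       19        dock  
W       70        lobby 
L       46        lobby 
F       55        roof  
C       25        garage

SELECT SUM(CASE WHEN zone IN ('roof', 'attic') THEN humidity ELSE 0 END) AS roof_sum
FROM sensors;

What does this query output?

sensor=H: ✓ → 22
sensor=V: ✓ → 36
sensor=A: ✓ → 54
sensor=R: ✗
sensor=Q: ✗
sensor=Y: ✓ → 10
sensor=P: ✗
sensor=M: ✓ → 62
sensor=S: ✓ → 31
sensor=T: ✗
sensor=W: ✗
sensor=L: ✗
sensor=F: ✓ → 55
sensor=C: ✗
roof_sum = 22 + 36 + 54 + 10 + 62 + 31 + 55 = 270

270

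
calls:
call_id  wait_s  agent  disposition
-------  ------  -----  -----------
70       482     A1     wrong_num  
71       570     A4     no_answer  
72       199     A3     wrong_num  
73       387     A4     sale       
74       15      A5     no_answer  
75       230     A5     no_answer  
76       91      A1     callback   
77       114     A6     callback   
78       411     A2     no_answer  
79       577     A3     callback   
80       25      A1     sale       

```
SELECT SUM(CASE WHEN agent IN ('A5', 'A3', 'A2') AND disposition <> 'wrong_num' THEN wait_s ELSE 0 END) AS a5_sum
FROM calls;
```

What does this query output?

call_id=70: ✗
call_id=71: ✗
call_id=72: ✗
call_id=73: ✗
call_id=74: ✓ → 15
call_id=75: ✓ → 230
call_id=76: ✗
call_id=77: ✗
call_id=78: ✓ → 411
call_id=79: ✓ → 577
call_id=80: ✗
a5_sum = 15 + 230 + 411 + 577 = 1233

1233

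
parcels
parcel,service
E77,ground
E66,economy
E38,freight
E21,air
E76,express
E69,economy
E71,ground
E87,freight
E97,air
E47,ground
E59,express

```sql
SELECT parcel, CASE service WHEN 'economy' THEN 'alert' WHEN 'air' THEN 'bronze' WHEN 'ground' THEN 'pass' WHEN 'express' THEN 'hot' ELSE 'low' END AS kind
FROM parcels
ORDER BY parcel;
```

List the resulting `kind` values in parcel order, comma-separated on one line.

bronze, low, pass, hot, alert, alert, pass, hot, pass, low, bronze

parcel=E21: service='air' → bronze
parcel=E38: ELSE → low
parcel=E47: service='ground' → pass
parcel=E59: service='express' → hot
parcel=E66: service='economy' → alert
parcel=E69: service='economy' → alert
parcel=E71: service='ground' → pass
parcel=E76: service='express' → hot
parcel=E77: service='ground' → pass
parcel=E87: ELSE → low
parcel=E97: service='air' → bronze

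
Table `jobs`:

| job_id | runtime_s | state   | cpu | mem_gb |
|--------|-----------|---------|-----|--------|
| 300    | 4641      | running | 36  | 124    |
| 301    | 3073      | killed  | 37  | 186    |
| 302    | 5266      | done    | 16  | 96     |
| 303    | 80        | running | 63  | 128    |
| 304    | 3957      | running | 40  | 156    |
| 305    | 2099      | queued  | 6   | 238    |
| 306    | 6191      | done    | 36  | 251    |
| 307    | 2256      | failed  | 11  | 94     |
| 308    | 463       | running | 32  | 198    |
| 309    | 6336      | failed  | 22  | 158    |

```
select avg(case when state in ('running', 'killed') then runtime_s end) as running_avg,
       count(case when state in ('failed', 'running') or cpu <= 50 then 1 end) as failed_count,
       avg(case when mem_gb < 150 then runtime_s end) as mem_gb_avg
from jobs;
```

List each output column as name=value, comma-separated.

[running_avg: state in ('running', 'killed')]
job_id=300: ✓ → 4641
job_id=301: ✓ → 3073
job_id=302: ✗
job_id=303: ✓ → 80
job_id=304: ✓ → 3957
job_id=305: ✗
job_id=306: ✗
job_id=307: ✗
job_id=308: ✓ → 463
job_id=309: ✗
running_avg = (4641 + 3073 + 80 + 3957 + 463) / 5 = 2442.8
—
[failed_count: state in ('failed', 'running') or cpu <= 50]
job_id=300: ✓ → 1
job_id=301: ✓ → 1
job_id=302: ✓ → 1
job_id=303: ✓ → 1
job_id=304: ✓ → 1
job_id=305: ✓ → 1
job_id=306: ✓ → 1
job_id=307: ✓ → 1
job_id=308: ✓ → 1
job_id=309: ✓ → 1
failed_count = COUNT(1, 1, 1, 1, 1, 1, 1, 1, 1, 1) = 10
—
[mem_gb_avg: mem_gb < 150]
job_id=300: ✓ → 4641
job_id=301: ✗
job_id=302: ✓ → 5266
job_id=303: ✓ → 80
job_id=304: ✗
job_id=305: ✗
job_id=306: ✗
job_id=307: ✓ → 2256
job_id=308: ✗
job_id=309: ✗
mem_gb_avg = (4641 + 5266 + 80 + 2256) / 4 = 3060.75

running_avg=2442.8, failed_count=10, mem_gb_avg=3060.75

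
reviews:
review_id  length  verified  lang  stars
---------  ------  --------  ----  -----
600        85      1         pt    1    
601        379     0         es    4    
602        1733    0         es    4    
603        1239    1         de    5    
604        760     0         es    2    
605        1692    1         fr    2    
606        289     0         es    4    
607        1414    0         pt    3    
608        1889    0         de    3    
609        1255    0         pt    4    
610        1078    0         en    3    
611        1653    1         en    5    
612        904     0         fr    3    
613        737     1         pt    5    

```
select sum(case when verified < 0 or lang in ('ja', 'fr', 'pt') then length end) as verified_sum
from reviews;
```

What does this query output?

review_id=600: ✓ → 85
review_id=601: ✗
review_id=602: ✗
review_id=603: ✗
review_id=604: ✗
review_id=605: ✓ → 1692
review_id=606: ✗
review_id=607: ✓ → 1414
review_id=608: ✗
review_id=609: ✓ → 1255
review_id=610: ✗
review_id=611: ✗
review_id=612: ✓ → 904
review_id=613: ✓ → 737
verified_sum = 85 + 1692 + 1414 + 1255 + 904 + 737 = 6087

6087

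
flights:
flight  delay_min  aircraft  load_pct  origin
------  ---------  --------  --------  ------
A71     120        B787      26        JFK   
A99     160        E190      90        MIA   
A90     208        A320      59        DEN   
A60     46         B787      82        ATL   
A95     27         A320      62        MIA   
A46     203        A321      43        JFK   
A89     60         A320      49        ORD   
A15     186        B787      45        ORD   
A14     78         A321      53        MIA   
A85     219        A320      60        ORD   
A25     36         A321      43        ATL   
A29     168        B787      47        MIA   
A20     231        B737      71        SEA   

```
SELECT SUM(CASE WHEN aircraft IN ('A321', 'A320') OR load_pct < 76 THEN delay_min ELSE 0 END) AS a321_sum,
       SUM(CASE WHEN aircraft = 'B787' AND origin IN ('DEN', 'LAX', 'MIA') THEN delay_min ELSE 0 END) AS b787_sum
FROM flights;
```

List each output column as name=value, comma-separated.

[a321_sum: aircraft IN ('A321', 'A320') OR load_pct < 76]
flight=A71: ✓ → 120
flight=A99: ✗
flight=A90: ✓ → 208
flight=A60: ✗
flight=A95: ✓ → 27
flight=A46: ✓ → 203
flight=A89: ✓ → 60
flight=A15: ✓ → 186
flight=A14: ✓ → 78
flight=A85: ✓ → 219
flight=A25: ✓ → 36
flight=A29: ✓ → 168
flight=A20: ✓ → 231
a321_sum = 120 + 208 + 27 + 203 + 60 + 186 + 78 + 219 + 36 + 168 + 231 = 1536
—
[b787_sum: aircraft = 'B787' AND origin IN ('DEN', 'LAX', 'MIA')]
flight=A71: ✗
flight=A99: ✗
flight=A90: ✗
flight=A60: ✗
flight=A95: ✗
flight=A46: ✗
flight=A89: ✗
flight=A15: ✗
flight=A14: ✗
flight=A85: ✗
flight=A25: ✗
flight=A29: ✓ → 168
flight=A20: ✗
b787_sum = 168

a321_sum=1536, b787_sum=168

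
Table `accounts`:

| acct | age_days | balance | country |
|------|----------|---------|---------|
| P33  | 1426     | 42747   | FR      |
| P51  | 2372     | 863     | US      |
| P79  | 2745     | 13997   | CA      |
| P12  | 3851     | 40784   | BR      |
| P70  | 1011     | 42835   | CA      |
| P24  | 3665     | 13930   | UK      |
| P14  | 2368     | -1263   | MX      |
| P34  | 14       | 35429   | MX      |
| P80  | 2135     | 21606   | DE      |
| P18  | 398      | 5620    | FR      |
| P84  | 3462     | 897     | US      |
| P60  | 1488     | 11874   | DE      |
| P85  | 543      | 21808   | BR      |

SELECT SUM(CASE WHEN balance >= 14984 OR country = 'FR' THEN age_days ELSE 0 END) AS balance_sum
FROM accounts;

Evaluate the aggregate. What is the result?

9378

acct=P33: ✓ → 1426
acct=P51: ✗
acct=P79: ✗
acct=P12: ✓ → 3851
acct=P70: ✓ → 1011
acct=P24: ✗
acct=P14: ✗
acct=P34: ✓ → 14
acct=P80: ✓ → 2135
acct=P18: ✓ → 398
acct=P84: ✗
acct=P60: ✗
acct=P85: ✓ → 543
balance_sum = 1426 + 3851 + 1011 + 14 + 2135 + 398 + 543 = 9378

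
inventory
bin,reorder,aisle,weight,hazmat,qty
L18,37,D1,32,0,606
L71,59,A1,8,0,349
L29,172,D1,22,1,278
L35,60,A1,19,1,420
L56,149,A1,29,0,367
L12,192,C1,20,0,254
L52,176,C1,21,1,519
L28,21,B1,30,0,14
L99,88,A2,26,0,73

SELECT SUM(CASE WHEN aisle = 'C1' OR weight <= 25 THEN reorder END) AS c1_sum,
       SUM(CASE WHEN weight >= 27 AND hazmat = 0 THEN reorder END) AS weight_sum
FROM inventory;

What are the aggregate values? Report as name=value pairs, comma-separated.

c1_sum=659, weight_sum=207

[c1_sum: aisle = 'C1' OR weight <= 25]
bin=L18: ✗
bin=L71: ✓ → 59
bin=L29: ✓ → 172
bin=L35: ✓ → 60
bin=L56: ✗
bin=L12: ✓ → 192
bin=L52: ✓ → 176
bin=L28: ✗
bin=L99: ✗
c1_sum = 59 + 172 + 60 + 192 + 176 = 659
—
[weight_sum: weight >= 27 AND hazmat = 0]
bin=L18: ✓ → 37
bin=L71: ✗
bin=L29: ✗
bin=L35: ✗
bin=L56: ✓ → 149
bin=L12: ✗
bin=L52: ✗
bin=L28: ✓ → 21
bin=L99: ✗
weight_sum = 37 + 149 + 21 = 207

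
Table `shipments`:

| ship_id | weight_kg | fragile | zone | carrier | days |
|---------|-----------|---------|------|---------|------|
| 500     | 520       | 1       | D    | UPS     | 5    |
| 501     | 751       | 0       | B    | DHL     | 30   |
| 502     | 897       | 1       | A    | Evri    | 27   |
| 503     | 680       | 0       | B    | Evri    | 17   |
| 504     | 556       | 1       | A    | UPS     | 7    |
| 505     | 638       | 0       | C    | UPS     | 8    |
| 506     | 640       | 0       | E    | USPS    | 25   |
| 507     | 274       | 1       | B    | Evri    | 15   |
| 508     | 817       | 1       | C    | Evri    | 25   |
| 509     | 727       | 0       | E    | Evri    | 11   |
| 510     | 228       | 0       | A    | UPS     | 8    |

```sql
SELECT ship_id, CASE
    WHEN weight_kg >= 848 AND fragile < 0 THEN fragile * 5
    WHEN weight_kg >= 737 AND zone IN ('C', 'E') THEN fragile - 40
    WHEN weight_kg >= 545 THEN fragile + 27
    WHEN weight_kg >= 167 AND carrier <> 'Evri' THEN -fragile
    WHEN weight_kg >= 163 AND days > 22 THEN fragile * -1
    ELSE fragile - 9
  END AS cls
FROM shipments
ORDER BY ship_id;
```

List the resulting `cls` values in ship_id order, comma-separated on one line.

-1, 27, 28, 27, 28, 27, 27, -8, -39, 27, 0

ship_id=500: weight_kg >= 167 AND carrier <> 'Evri' → -1
ship_id=501: weight_kg >= 545 → 27
ship_id=502: weight_kg >= 545 → 28
ship_id=503: weight_kg >= 545 → 27
ship_id=504: weight_kg >= 545 → 28
ship_id=505: weight_kg >= 545 → 27
ship_id=506: weight_kg >= 545 → 27
ship_id=507: ELSE → -8
ship_id=508: weight_kg >= 737 AND zone IN ('C', 'E') → -39
ship_id=509: weight_kg >= 545 → 27
ship_id=510: weight_kg >= 167 AND carrier <> 'Evri' → 0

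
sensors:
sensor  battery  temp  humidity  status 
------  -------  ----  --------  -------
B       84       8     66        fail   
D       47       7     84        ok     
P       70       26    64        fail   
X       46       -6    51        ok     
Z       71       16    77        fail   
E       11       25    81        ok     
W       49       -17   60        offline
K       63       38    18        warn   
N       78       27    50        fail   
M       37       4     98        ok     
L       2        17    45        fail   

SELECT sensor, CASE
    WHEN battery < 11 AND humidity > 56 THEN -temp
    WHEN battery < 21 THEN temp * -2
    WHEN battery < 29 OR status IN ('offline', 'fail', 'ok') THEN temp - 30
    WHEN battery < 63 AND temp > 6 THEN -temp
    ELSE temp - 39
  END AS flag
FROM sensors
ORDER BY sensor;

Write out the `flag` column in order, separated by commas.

sensor=B: battery < 29 OR status IN ('offline', 'fail', 'ok') → -22
sensor=D: battery < 29 OR status IN ('offline', 'fail', 'ok') → -23
sensor=E: battery < 21 → -50
sensor=K: ELSE → -1
sensor=L: battery < 21 → -34
sensor=M: battery < 29 OR status IN ('offline', 'fail', 'ok') → -26
sensor=N: battery < 29 OR status IN ('offline', 'fail', 'ok') → -3
sensor=P: battery < 29 OR status IN ('offline', 'fail', 'ok') → -4
sensor=W: battery < 29 OR status IN ('offline', 'fail', 'ok') → -47
sensor=X: battery < 29 OR status IN ('offline', 'fail', 'ok') → -36
sensor=Z: battery < 29 OR status IN ('offline', 'fail', 'ok') → -14

-22, -23, -50, -1, -34, -26, -3, -4, -47, -36, -14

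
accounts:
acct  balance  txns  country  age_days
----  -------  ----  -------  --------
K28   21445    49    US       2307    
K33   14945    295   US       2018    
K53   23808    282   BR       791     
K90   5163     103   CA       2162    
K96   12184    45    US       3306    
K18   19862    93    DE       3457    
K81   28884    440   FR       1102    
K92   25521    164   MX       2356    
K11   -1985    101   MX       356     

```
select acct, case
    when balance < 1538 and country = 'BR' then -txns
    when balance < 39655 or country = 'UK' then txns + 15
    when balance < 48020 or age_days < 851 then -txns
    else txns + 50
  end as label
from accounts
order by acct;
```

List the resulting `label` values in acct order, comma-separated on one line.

116, 108, 64, 310, 297, 455, 118, 179, 60

acct=K11: balance < 39655 or country = 'UK' → 116
acct=K18: balance < 39655 or country = 'UK' → 108
acct=K28: balance < 39655 or country = 'UK' → 64
acct=K33: balance < 39655 or country = 'UK' → 310
acct=K53: balance < 39655 or country = 'UK' → 297
acct=K81: balance < 39655 or country = 'UK' → 455
acct=K90: balance < 39655 or country = 'UK' → 118
acct=K92: balance < 39655 or country = 'UK' → 179
acct=K96: balance < 39655 or country = 'UK' → 60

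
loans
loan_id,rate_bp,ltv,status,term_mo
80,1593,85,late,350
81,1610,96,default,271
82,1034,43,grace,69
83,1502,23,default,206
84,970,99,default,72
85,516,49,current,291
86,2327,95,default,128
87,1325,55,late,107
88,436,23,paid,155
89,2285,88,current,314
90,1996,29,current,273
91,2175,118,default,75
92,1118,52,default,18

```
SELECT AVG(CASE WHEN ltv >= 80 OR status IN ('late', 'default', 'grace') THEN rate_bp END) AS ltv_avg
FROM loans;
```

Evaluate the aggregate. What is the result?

loan_id=80: ✓ → 1593
loan_id=81: ✓ → 1610
loan_id=82: ✓ → 1034
loan_id=83: ✓ → 1502
loan_id=84: ✓ → 970
loan_id=85: ✗
loan_id=86: ✓ → 2327
loan_id=87: ✓ → 1325
loan_id=88: ✗
loan_id=89: ✓ → 2285
loan_id=90: ✗
loan_id=91: ✓ → 2175
loan_id=92: ✓ → 1118
ltv_avg = (1593 + 1610 + 1034 + 1502 + 970 + 2327 + 1325 + 2285 + 2175 + 1118) / 10 = 1593.9

1593.9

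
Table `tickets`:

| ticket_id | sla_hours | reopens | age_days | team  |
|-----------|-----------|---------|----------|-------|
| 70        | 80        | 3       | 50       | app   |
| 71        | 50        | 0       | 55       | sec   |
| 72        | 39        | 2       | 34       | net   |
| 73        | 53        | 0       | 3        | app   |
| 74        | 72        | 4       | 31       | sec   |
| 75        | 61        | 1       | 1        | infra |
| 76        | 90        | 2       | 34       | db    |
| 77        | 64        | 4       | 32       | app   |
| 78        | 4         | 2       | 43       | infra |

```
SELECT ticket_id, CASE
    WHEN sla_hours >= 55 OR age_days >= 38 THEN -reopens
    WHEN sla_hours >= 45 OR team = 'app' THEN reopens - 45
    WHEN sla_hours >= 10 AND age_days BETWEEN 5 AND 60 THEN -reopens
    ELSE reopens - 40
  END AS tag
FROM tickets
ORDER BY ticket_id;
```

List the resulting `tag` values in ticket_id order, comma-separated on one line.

ticket_id=70: sla_hours >= 55 OR age_days >= 38 → -3
ticket_id=71: sla_hours >= 55 OR age_days >= 38 → 0
ticket_id=72: sla_hours >= 10 AND age_days BETWEEN 5 AND 60 → -2
ticket_id=73: sla_hours >= 45 OR team = 'app' → -45
ticket_id=74: sla_hours >= 55 OR age_days >= 38 → -4
ticket_id=75: sla_hours >= 55 OR age_days >= 38 → -1
ticket_id=76: sla_hours >= 55 OR age_days >= 38 → -2
ticket_id=77: sla_hours >= 55 OR age_days >= 38 → -4
ticket_id=78: sla_hours >= 55 OR age_days >= 38 → -2

-3, 0, -2, -45, -4, -1, -2, -4, -2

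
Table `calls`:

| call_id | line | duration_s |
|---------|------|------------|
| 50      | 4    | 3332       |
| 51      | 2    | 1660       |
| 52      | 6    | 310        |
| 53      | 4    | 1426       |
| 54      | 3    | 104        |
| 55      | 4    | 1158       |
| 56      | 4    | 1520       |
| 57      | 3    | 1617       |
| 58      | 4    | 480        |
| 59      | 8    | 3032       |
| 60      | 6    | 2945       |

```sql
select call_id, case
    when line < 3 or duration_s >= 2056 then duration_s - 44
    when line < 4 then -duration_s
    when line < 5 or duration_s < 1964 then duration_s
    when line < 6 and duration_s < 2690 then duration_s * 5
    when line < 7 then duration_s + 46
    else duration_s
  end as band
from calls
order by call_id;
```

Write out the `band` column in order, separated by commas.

3288, 1616, 310, 1426, -104, 1158, 1520, -1617, 480, 2988, 2901

call_id=50: line < 3 or duration_s >= 2056 → 3288
call_id=51: line < 3 or duration_s >= 2056 → 1616
call_id=52: line < 5 or duration_s < 1964 → 310
call_id=53: line < 5 or duration_s < 1964 → 1426
call_id=54: line < 4 → -104
call_id=55: line < 5 or duration_s < 1964 → 1158
call_id=56: line < 5 or duration_s < 1964 → 1520
call_id=57: line < 4 → -1617
call_id=58: line < 5 or duration_s < 1964 → 480
call_id=59: line < 3 or duration_s >= 2056 → 2988
call_id=60: line < 3 or duration_s >= 2056 → 2901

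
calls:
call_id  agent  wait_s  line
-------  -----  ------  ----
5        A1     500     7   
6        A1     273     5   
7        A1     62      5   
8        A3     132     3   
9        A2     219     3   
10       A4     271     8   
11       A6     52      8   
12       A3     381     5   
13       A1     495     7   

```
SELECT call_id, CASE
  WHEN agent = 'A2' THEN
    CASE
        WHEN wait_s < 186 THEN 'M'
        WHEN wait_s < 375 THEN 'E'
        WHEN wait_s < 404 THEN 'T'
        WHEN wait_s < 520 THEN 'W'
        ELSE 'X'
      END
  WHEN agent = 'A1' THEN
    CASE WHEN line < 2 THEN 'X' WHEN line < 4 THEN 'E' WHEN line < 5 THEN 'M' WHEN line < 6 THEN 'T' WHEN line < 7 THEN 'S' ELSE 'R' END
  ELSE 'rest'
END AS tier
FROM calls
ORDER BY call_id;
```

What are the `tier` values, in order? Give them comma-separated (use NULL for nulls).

R, T, T, rest, E, rest, rest, rest, R

call_id=5: agent='A1' → inner[ELSE] → R
call_id=6: agent='A1' → inner[line < 6] → T
call_id=7: agent='A1' → inner[line < 6] → T
call_id=8: agent='A3' → outer ELSE → rest
call_id=9: agent='A2' → inner[wait_s < 375] → E
call_id=10: agent='A4' → outer ELSE → rest
call_id=11: agent='A6' → outer ELSE → rest
call_id=12: agent='A3' → outer ELSE → rest
call_id=13: agent='A1' → inner[ELSE] → R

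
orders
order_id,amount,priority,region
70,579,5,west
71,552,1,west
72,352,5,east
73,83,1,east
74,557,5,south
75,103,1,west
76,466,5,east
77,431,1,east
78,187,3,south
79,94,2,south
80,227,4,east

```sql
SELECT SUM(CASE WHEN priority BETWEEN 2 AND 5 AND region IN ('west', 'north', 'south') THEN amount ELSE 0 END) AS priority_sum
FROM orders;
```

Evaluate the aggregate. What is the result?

order_id=70: ✓ → 579
order_id=71: ✗
order_id=72: ✗
order_id=73: ✗
order_id=74: ✓ → 557
order_id=75: ✗
order_id=76: ✗
order_id=77: ✗
order_id=78: ✓ → 187
order_id=79: ✓ → 94
order_id=80: ✗
priority_sum = 579 + 557 + 187 + 94 = 1417

1417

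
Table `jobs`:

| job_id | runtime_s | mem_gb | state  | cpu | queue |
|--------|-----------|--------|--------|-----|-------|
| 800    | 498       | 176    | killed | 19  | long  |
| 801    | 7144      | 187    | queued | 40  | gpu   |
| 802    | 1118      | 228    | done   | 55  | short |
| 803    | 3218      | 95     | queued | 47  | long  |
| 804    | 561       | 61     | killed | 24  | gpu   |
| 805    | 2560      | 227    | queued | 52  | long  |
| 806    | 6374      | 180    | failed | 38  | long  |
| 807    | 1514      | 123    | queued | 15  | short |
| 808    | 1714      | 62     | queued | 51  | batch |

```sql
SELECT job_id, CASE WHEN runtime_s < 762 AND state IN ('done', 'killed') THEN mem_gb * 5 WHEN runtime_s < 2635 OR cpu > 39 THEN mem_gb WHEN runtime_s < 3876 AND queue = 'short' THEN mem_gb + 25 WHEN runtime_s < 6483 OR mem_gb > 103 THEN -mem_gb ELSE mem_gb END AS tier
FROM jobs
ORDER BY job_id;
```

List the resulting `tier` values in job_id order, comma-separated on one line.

880, 187, 228, 95, 305, 227, -180, 123, 62

job_id=800: runtime_s < 762 AND state IN ('done', 'killed') → 880
job_id=801: runtime_s < 2635 OR cpu > 39 → 187
job_id=802: runtime_s < 2635 OR cpu > 39 → 228
job_id=803: runtime_s < 2635 OR cpu > 39 → 95
job_id=804: runtime_s < 762 AND state IN ('done', 'killed') → 305
job_id=805: runtime_s < 2635 OR cpu > 39 → 227
job_id=806: runtime_s < 6483 OR mem_gb > 103 → -180
job_id=807: runtime_s < 2635 OR cpu > 39 → 123
job_id=808: runtime_s < 2635 OR cpu > 39 → 62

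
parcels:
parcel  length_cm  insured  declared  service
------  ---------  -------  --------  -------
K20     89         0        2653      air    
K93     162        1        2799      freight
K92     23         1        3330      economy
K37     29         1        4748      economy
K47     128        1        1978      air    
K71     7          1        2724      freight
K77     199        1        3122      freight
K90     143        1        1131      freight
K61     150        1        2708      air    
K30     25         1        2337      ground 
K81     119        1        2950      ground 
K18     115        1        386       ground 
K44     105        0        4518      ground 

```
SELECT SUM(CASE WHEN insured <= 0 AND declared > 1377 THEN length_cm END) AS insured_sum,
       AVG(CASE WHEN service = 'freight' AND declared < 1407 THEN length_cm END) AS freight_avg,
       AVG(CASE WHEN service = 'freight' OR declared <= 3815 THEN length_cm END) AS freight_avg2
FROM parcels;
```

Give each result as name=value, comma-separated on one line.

insured_sum=194, freight_avg=143, freight_avg2=105.4545454545

[insured_sum: insured <= 0 AND declared > 1377]
parcel=K20: ✓ → 89
parcel=K93: ✗
parcel=K92: ✗
parcel=K37: ✗
parcel=K47: ✗
parcel=K71: ✗
parcel=K77: ✗
parcel=K90: ✗
parcel=K61: ✗
parcel=K30: ✗
parcel=K81: ✗
parcel=K18: ✗
parcel=K44: ✓ → 105
insured_sum = 89 + 105 = 194
—
[freight_avg: service = 'freight' AND declared < 1407]
parcel=K20: ✗
parcel=K93: ✗
parcel=K92: ✗
parcel=K37: ✗
parcel=K47: ✗
parcel=K71: ✗
parcel=K77: ✗
parcel=K90: ✓ → 143
parcel=K61: ✗
parcel=K30: ✗
parcel=K81: ✗
parcel=K18: ✗
parcel=K44: ✗
freight_avg = 143
—
[freight_avg2: service = 'freight' OR declared <= 3815]
parcel=K20: ✓ → 89
parcel=K93: ✓ → 162
parcel=K92: ✓ → 23
parcel=K37: ✗
parcel=K47: ✓ → 128
parcel=K71: ✓ → 7
parcel=K77: ✓ → 199
parcel=K90: ✓ → 143
parcel=K61: ✓ → 150
parcel=K30: ✓ → 25
parcel=K81: ✓ → 119
parcel=K18: ✓ → 115
parcel=K44: ✗
freight_avg2 = (89 + 162 + 23 + 128 + 7 + 199 + 143 + 150 + 25 + 119 + 115) / 11 = 105.4545454545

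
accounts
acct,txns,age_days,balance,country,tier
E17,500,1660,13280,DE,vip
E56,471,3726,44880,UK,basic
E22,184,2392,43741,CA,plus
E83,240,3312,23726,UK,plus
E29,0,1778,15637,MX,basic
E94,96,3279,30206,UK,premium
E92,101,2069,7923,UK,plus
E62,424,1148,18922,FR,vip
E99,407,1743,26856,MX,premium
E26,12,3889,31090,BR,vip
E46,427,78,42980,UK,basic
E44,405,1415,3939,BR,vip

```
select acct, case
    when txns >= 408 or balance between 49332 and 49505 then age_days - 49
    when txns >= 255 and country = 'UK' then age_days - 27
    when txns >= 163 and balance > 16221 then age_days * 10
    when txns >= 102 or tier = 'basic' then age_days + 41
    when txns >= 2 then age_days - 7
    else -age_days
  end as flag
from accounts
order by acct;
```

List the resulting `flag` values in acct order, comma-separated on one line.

acct=E17: txns >= 408 or balance between 49332 and 49505 → 1611
acct=E22: txns >= 163 and balance > 16221 → 23920
acct=E26: txns >= 2 → 3882
acct=E29: txns >= 102 or tier = 'basic' → 1819
acct=E44: txns >= 102 or tier = 'basic' → 1456
acct=E46: txns >= 408 or balance between 49332 and 49505 → 29
acct=E56: txns >= 408 or balance between 49332 and 49505 → 3677
acct=E62: txns >= 408 or balance between 49332 and 49505 → 1099
acct=E83: txns >= 163 and balance > 16221 → 33120
acct=E92: txns >= 2 → 2062
acct=E94: txns >= 2 → 3272
acct=E99: txns >= 163 and balance > 16221 → 17430

1611, 23920, 3882, 1819, 1456, 29, 3677, 1099, 33120, 2062, 3272, 17430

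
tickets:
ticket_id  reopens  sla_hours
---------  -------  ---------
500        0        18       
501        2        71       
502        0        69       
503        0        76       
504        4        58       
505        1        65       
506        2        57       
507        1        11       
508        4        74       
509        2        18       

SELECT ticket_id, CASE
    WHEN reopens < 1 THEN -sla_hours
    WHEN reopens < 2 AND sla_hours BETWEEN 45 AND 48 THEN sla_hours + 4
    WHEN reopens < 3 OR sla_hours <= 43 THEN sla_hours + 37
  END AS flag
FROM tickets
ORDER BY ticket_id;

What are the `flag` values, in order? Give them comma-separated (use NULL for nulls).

-18, 108, -69, -76, NULL, 102, 94, 48, NULL, 55

ticket_id=500: reopens < 1 → -18
ticket_id=501: reopens < 3 OR sla_hours <= 43 → 108
ticket_id=502: reopens < 1 → -69
ticket_id=503: reopens < 1 → -76
ticket_id=504: (no match → NULL) → NULL
ticket_id=505: reopens < 3 OR sla_hours <= 43 → 102
ticket_id=506: reopens < 3 OR sla_hours <= 43 → 94
ticket_id=507: reopens < 3 OR sla_hours <= 43 → 48
ticket_id=508: (no match → NULL) → NULL
ticket_id=509: reopens < 3 OR sla_hours <= 43 → 55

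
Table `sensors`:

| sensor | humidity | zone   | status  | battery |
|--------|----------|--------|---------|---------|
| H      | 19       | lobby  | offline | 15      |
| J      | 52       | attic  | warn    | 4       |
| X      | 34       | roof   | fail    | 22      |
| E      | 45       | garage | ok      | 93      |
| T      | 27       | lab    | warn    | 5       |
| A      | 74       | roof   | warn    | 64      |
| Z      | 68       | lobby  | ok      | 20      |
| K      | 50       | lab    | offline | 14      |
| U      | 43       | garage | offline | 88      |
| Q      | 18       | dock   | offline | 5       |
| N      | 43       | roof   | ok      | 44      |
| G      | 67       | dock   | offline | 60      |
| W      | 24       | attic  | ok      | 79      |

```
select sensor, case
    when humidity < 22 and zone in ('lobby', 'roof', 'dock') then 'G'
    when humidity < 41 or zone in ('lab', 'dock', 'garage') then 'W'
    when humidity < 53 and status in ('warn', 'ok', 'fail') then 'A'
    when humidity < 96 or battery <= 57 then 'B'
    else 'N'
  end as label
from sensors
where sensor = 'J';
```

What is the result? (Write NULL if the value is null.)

sensor = J: humidity=52, zone=attic, status=warn, battery=4.
humidity < 22 and zone in ('lobby', 'roof', 'dock') → false
humidity < 41 or zone in ('lab', 'dock', 'garage') → false
humidity < 53 and status in ('warn', 'ok', 'fail') → true → A

A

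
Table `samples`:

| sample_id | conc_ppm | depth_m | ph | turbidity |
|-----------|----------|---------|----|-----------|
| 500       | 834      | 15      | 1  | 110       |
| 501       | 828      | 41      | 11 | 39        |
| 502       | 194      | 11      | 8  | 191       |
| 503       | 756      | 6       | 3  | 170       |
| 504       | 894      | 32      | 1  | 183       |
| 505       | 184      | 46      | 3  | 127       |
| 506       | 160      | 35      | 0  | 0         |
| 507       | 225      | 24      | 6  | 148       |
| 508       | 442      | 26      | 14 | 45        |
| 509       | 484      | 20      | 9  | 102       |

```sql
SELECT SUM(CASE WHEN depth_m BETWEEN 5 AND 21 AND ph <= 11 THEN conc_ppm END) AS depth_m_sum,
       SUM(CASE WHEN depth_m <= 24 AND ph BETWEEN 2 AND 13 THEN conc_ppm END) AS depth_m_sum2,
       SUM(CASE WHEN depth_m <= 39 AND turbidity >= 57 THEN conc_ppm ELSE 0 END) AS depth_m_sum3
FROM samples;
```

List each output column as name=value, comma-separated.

depth_m_sum=2268, depth_m_sum2=1659, depth_m_sum3=3387

[depth_m_sum: depth_m BETWEEN 5 AND 21 AND ph <= 11]
sample_id=500: ✓ → 834
sample_id=501: ✗
sample_id=502: ✓ → 194
sample_id=503: ✓ → 756
sample_id=504: ✗
sample_id=505: ✗
sample_id=506: ✗
sample_id=507: ✗
sample_id=508: ✗
sample_id=509: ✓ → 484
depth_m_sum = 834 + 194 + 756 + 484 = 2268
—
[depth_m_sum2: depth_m <= 24 AND ph BETWEEN 2 AND 13]
sample_id=500: ✗
sample_id=501: ✗
sample_id=502: ✓ → 194
sample_id=503: ✓ → 756
sample_id=504: ✗
sample_id=505: ✗
sample_id=506: ✗
sample_id=507: ✓ → 225
sample_id=508: ✗
sample_id=509: ✓ → 484
depth_m_sum2 = 194 + 756 + 225 + 484 = 1659
—
[depth_m_sum3: depth_m <= 39 AND turbidity >= 57]
sample_id=500: ✓ → 834
sample_id=501: ✗
sample_id=502: ✓ → 194
sample_id=503: ✓ → 756
sample_id=504: ✓ → 894
sample_id=505: ✗
sample_id=506: ✗
sample_id=507: ✓ → 225
sample_id=508: ✗
sample_id=509: ✓ → 484
depth_m_sum3 = 834 + 194 + 756 + 894 + 225 + 484 = 3387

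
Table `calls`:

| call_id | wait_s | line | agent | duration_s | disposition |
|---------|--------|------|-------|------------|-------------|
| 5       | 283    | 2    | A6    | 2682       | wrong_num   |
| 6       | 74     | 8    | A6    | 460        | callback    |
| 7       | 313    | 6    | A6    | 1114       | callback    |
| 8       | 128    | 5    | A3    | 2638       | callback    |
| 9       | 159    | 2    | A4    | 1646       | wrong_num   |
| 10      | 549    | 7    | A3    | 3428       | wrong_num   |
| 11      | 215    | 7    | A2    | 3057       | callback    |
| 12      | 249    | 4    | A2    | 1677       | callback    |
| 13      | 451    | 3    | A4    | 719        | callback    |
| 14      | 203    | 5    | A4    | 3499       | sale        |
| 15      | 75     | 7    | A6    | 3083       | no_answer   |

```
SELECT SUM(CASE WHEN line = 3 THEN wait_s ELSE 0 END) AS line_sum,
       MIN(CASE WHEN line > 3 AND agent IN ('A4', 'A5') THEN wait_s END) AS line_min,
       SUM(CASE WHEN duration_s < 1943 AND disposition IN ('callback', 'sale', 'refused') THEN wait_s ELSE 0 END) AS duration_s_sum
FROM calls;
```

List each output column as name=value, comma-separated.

line_sum=451, line_min=203, duration_s_sum=1087

[line_sum: line = 3]
call_id=5: ✗
call_id=6: ✗
call_id=7: ✗
call_id=8: ✗
call_id=9: ✗
call_id=10: ✗
call_id=11: ✗
call_id=12: ✗
call_id=13: ✓ → 451
call_id=14: ✗
call_id=15: ✗
line_sum = 451
—
[line_min: line > 3 AND agent IN ('A4', 'A5')]
call_id=5: ✗
call_id=6: ✗
call_id=7: ✗
call_id=8: ✗
call_id=9: ✗
call_id=10: ✗
call_id=11: ✗
call_id=12: ✗
call_id=13: ✗
call_id=14: ✓ → 203
call_id=15: ✗
line_min = MIN(203) = 203
—
[duration_s_sum: duration_s < 1943 AND disposition IN ('callback', 'sale', 'refused')]
call_id=5: ✗
call_id=6: ✓ → 74
call_id=7: ✓ → 313
call_id=8: ✗
call_id=9: ✗
call_id=10: ✗
call_id=11: ✗
call_id=12: ✓ → 249
call_id=13: ✓ → 451
call_id=14: ✗
call_id=15: ✗
duration_s_sum = 74 + 313 + 249 + 451 = 1087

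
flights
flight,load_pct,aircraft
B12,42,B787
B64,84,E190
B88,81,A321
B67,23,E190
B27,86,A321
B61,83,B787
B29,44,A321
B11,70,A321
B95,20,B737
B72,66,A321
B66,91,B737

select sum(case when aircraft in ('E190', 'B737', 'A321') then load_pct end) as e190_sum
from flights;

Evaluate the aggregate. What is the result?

flight=B12: ✗
flight=B64: ✓ → 84
flight=B88: ✓ → 81
flight=B67: ✓ → 23
flight=B27: ✓ → 86
flight=B61: ✗
flight=B29: ✓ → 44
flight=B11: ✓ → 70
flight=B95: ✓ → 20
flight=B72: ✓ → 66
flight=B66: ✓ → 91
e190_sum = 84 + 81 + 23 + 86 + 44 + 70 + 20 + 66 + 91 = 565

565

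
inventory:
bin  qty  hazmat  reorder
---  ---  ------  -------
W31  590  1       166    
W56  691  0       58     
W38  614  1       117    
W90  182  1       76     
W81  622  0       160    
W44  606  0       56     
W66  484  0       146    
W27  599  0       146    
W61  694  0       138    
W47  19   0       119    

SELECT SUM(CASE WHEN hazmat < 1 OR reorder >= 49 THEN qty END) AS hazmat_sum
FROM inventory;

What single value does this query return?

bin=W31: ✓ → 590
bin=W56: ✓ → 691
bin=W38: ✓ → 614
bin=W90: ✓ → 182
bin=W81: ✓ → 622
bin=W44: ✓ → 606
bin=W66: ✓ → 484
bin=W27: ✓ → 599
bin=W61: ✓ → 694
bin=W47: ✓ → 19
hazmat_sum = 590 + 691 + 614 + 182 + 622 + 606 + 484 + 599 + 694 + 19 = 5101

5101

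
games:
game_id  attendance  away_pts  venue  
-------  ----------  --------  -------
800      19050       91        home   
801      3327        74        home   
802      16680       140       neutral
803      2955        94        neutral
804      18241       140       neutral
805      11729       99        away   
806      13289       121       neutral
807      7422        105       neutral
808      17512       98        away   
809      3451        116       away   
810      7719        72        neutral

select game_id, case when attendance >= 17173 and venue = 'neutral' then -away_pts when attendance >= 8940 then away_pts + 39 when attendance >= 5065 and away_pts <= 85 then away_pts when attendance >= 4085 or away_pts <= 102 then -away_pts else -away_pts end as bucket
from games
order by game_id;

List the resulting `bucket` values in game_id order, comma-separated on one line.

130, -74, 179, -94, -140, 138, 160, -105, 137, -116, 72

game_id=800: attendance >= 8940 → 130
game_id=801: attendance >= 4085 or away_pts <= 102 → -74
game_id=802: attendance >= 8940 → 179
game_id=803: attendance >= 4085 or away_pts <= 102 → -94
game_id=804: attendance >= 17173 and venue = 'neutral' → -140
game_id=805: attendance >= 8940 → 138
game_id=806: attendance >= 8940 → 160
game_id=807: attendance >= 4085 or away_pts <= 102 → -105
game_id=808: attendance >= 8940 → 137
game_id=809: ELSE → -116
game_id=810: attendance >= 5065 and away_pts <= 85 → 72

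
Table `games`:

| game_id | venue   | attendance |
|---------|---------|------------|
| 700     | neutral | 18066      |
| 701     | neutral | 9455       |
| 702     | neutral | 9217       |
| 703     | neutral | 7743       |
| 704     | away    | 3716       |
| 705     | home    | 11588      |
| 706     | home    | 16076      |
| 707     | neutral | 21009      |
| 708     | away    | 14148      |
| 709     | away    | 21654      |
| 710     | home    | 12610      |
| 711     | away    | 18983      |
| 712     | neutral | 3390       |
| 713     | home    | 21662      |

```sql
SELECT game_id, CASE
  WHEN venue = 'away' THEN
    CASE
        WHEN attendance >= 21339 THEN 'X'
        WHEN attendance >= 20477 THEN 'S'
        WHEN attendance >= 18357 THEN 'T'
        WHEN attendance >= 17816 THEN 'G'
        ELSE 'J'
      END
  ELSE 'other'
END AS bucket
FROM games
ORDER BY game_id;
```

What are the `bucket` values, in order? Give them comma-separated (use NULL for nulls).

game_id=700: venue='neutral' → outer ELSE → other
game_id=701: venue='neutral' → outer ELSE → other
game_id=702: venue='neutral' → outer ELSE → other
game_id=703: venue='neutral' → outer ELSE → other
game_id=704: venue='away' → inner[ELSE] → J
game_id=705: venue='home' → outer ELSE → other
game_id=706: venue='home' → outer ELSE → other
game_id=707: venue='neutral' → outer ELSE → other
game_id=708: venue='away' → inner[ELSE] → J
game_id=709: venue='away' → inner[attendance >= 21339] → X
game_id=710: venue='home' → outer ELSE → other
game_id=711: venue='away' → inner[attendance >= 18357] → T
game_id=712: venue='neutral' → outer ELSE → other
game_id=713: venue='home' → outer ELSE → other

other, other, other, other, J, other, other, other, J, X, other, T, other, other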